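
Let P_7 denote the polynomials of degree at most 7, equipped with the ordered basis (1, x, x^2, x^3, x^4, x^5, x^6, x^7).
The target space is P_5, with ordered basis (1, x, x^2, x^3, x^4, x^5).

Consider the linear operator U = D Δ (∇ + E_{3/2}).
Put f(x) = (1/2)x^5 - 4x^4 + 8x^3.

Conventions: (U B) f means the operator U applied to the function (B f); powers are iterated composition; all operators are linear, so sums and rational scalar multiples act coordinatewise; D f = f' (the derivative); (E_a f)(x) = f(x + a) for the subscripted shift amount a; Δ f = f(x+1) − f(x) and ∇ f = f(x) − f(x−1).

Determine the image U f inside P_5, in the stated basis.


∇ f = (5/2)x^4 - 21x^3 + 53x^2 - (85/2)x + 25/2
E_{3/2} f = (1/2)x^5 - (1/4)x^4 - (19/4)x^3 - (9/8)x^2 + (405/32)x + 675/64
(∇ + E_{3/2}) f = (1/2)x^5 + (9/4)x^4 - (103/4)x^3 + (415/8)x^2 - (955/32)x + 1475/64
Δ (∇ + E_{3/2}) f = (5/2)x^4 + 14x^3 - (235/4)x^2 + 38x - 31/32
D Δ (∇ + E_{3/2}) f = 10x^3 + 42x^2 - (235/2)x + 38

the result is g(x) = 10x^3 + 42x^2 - (235/2)x + 38


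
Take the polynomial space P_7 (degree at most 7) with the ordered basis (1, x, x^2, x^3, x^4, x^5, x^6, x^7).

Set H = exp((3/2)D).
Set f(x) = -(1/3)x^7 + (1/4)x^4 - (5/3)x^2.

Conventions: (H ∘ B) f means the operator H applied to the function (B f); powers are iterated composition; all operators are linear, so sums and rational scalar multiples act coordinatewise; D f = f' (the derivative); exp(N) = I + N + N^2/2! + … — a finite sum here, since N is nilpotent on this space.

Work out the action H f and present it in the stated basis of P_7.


the image equals g(x) = -(1/3)x^7 - (7/2)x^6 - (63/4)x^5 - (313/8)x^4 - (921/16)x^3 - (4939/96)x^2 - (1805/64)x - 1047/128

order-1 term: -(7/2)x^6 + (3/2)x^3 - 5x
order-2 term: -(63/4)x^5 + (27/8)x^2 - 15/4
order-3 term: -(315/8)x^4 + (27/8)x
order-4 term: -(945/16)x^3 + 81/64
order-5 term: -(1701/32)x^2
order-6 term: -(1701/64)x
order-7 term: -729/128
the series for exp((3/2)D) f terminates at order 7
exp((3/2)D) f = -(1/3)x^7 - (7/2)x^6 - (63/4)x^5 - (313/8)x^4 - (921/16)x^3 - (4939/96)x^2 - (1805/64)x - 1047/128


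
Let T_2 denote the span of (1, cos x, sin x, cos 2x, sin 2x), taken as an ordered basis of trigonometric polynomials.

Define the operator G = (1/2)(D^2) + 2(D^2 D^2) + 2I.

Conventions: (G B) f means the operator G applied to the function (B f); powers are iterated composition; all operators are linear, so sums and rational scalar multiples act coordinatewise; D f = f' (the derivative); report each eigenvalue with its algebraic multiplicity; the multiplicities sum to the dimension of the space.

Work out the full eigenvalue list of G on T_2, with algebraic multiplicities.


λ = 2 (multiplicity 1), λ = 7/2 (multiplicity 2), λ = 32 (multiplicity 2)

image of 1: 2
image of cos x: (7/2)cos x
image of sin x: (7/2)sin x
image of cos 2x: 32cos 2x
image of sin 2x: 32sin 2x
the matrix is diagonal; its diagonal is (2, 7/2, 7/2, 32, 32)
for a triangular matrix the eigenvalues are the diagonal entries, with algebraic multiplicity their repetition count


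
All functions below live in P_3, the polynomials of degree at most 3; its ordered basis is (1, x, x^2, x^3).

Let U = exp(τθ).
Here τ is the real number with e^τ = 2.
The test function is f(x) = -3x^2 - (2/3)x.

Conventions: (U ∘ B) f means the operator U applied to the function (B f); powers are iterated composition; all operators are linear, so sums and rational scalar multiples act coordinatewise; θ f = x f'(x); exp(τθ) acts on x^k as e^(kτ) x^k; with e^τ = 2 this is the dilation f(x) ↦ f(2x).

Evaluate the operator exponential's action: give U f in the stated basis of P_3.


the result is g(x) = -12x^2 - (4/3)x

exp(τθ) x^k = e^(kτ) x^k; with e^τ = 2 this sends x^k to 2^k x^k
x ↦ 2 x
x^2 ↦ 4 x^2
applying this coordinatewise to f: exp(τθ) f = -12x^2 - (4/3)x


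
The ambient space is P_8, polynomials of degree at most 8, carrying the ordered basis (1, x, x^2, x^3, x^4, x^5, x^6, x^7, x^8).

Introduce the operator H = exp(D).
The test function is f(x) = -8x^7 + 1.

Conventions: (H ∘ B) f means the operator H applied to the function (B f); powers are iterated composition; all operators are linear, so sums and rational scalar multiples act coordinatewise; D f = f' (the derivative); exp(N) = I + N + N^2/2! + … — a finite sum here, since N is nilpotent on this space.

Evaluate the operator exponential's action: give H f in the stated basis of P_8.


the image equals g(x) = -8x^7 - 56x^6 - 168x^5 - 280x^4 - 280x^3 - 168x^2 - 56x - 7

order-1 term: -56x^6
order-2 term: -168x^5
order-3 term: -280x^4
order-4 term: -280x^3
order-5 term: -168x^2
order-6 term: -56x
order-7 term: -8
the series for exp(D) f terminates at order 7
exp(D) f = -8x^7 - 56x^6 - 168x^5 - 280x^4 - 280x^3 - 168x^2 - 56x - 7


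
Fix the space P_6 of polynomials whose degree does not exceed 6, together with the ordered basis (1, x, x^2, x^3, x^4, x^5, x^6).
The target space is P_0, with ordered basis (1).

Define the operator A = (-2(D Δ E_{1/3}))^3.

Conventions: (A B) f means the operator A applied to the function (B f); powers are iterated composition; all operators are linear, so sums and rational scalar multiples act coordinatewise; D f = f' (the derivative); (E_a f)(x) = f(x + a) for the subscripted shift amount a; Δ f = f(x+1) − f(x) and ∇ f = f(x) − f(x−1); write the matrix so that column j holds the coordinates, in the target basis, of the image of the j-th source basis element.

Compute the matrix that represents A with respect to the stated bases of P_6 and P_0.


the matrix is [[0, 0, 0, 0, 0, 0, -5760]] (rows listed top to bottom)

image of 1: 0
image of x: 0
image of x^2: 0
image of x^3: 0
image of x^4: 0
image of x^5: 0
image of x^6: -5760
each image's coordinates form column j of the matrix


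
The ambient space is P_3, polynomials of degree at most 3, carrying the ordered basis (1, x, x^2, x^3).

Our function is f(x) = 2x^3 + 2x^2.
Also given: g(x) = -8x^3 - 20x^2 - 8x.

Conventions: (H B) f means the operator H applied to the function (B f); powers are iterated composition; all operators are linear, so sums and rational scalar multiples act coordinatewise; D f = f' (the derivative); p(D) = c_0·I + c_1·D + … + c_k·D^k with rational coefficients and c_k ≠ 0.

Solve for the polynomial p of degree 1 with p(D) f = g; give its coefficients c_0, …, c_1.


D^0 f = 2x^3 + 2x^2
D^1 f = 6x^2 + 4x
matching coefficients of g against c_0 f + c_1 Df + … from the top degree down determines the c_i
solution: c_0 = -4, c_1 = -2

p(D) = -4·I − 2·D, i.e. c_0 = -4, c_1 = -2


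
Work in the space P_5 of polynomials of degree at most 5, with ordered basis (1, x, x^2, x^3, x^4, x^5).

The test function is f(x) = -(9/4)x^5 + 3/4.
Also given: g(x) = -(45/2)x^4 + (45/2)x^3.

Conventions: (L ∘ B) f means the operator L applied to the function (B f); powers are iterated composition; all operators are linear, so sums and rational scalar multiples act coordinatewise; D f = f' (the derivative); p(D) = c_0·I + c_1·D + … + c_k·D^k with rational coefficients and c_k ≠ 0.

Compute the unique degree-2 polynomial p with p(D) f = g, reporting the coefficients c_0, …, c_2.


p(D) = 2·D − (1/2)·D^2, i.e. c_0 = 0, c_1 = 2, c_2 = -1/2

D^0 f = -(9/4)x^5 + 3/4
D^1 f = -(45/4)x^4
D^2 f = -45x^3
matching coefficients of g against c_0 f + c_1 Df + … from the top degree down determines the c_i
solution: c_0 = 0, c_1 = 2, c_2 = -1/2


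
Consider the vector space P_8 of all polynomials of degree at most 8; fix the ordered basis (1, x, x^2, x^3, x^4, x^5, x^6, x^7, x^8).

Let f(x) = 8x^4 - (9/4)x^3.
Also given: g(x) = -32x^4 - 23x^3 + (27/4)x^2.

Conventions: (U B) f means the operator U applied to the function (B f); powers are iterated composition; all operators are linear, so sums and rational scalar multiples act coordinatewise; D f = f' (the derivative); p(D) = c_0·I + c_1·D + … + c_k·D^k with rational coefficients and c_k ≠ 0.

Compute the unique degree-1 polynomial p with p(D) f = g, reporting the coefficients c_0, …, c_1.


D^0 f = 8x^4 - (9/4)x^3
D^1 f = 32x^3 - (27/4)x^2
matching coefficients of g against c_0 f + c_1 Df + … from the top degree down determines the c_i
solution: c_0 = -4, c_1 = -1

c_0 = -4, c_1 = -1


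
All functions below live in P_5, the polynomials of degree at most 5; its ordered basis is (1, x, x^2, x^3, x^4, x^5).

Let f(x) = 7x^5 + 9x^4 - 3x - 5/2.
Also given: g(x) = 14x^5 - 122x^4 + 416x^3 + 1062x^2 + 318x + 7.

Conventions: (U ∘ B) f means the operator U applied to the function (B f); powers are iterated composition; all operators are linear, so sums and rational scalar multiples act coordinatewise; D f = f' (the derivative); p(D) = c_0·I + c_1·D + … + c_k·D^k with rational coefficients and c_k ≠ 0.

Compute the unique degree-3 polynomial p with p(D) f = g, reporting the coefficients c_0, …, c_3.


D^0 f = 7x^5 + 9x^4 - 3x - 5/2
D^1 f = 35x^4 + 36x^3 - 3
D^2 f = 140x^3 + 108x^2
D^3 f = 420x^2 + 216x
matching coefficients of g against c_0 f + c_1 Df + … from the top degree down determines the c_i
solution: c_0 = 2, c_1 = -4, c_2 = 4, c_3 = 3/2

c_0 = 2, c_1 = -4, c_2 = 4, c_3 = 3/2


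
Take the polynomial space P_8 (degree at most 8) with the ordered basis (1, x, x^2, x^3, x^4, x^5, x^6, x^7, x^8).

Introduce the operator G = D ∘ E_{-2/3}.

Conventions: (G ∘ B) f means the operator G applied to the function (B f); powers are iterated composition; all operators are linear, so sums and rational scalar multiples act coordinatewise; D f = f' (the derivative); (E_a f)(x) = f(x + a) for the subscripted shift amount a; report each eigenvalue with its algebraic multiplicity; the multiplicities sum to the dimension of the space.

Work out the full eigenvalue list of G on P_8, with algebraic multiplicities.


image of 1: 0
image of x: 1
image of x^2: 2x - 4/3
image of x^3: 3x^2 - 4x + 4/3
image of x^4: 4x^3 - 8x^2 + (16/3)x - 32/27
image of x^5: 5x^4 - (40/3)x^3 + (40/3)x^2 - (160/27)x + 80/81
image of x^6: 6x^5 - 20x^4 + (80/3)x^3 - (160/9)x^2 + (160/27)x - 64/81
image of x^7: 7x^6 - 28x^5 + (140/3)x^4 - (1120/27)x^3 + (560/27)x^2 - (448/81)x + 448/729
image of x^8: 8x^7 - (112/3)x^6 + (224/3)x^5 - (2240/27)x^4 + (4480/81)x^3 - (1792/81)x^2 + (3584/729)x - 1024/2187
the matrix is upper triangular; its diagonal is (0, 0, 0, 0, 0, 0, 0, 0, 0)
for a triangular matrix the eigenvalues are the diagonal entries, with algebraic multiplicity their repetition count

λ = 0 (multiplicity 9)


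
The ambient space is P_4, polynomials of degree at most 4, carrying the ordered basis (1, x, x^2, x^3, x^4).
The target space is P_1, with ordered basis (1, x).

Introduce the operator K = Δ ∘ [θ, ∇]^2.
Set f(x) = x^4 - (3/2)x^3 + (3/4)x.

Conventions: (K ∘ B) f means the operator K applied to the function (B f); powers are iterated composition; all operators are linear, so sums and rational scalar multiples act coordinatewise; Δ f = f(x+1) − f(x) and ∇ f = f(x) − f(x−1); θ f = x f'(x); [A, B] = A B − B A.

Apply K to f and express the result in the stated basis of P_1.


∇ f = 4x^3 - (21/2)x^2 + (17/2)x - 7/4
θ ∇ f = 12x^3 - 21x^2 + (17/2)x
θ f = 4x^4 - (9/2)x^3 + (3/4)x
∇ θ f = 16x^3 - (75/2)x^2 + (59/2)x - 31/4
[θ, ∇] f = -4x^3 + (33/2)x^2 - 21x + 31/4
∇ [θ, ∇] f = -12x^2 + 45x - 83/2
θ ∇ [θ, ∇] f = -24x^2 + 45x
θ [θ, ∇] f = -12x^3 + 33x^2 - 21x
∇ θ [θ, ∇] f = -36x^2 + 102x - 66
[θ, ∇] [θ, ∇] f = 12x^2 - 57x + 66
Δ [θ, ∇]^2 f = 24x - 45

the result is g(x) = 24x - 45


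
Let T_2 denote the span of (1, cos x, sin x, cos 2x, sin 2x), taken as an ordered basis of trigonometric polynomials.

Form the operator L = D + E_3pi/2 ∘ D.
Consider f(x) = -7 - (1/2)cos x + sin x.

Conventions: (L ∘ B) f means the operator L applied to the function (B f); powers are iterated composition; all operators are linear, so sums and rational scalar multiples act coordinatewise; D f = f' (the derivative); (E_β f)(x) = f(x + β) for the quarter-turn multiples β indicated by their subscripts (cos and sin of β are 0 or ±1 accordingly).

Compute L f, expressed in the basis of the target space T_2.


D f = cos x + (1/2)sin x
D f = cos x + (1/2)sin x
E_3pi/2 D f = -(1/2)cos x + sin x
(D + E_3pi/2 ∘ D) f = (1/2)cos x + (3/2)sin x

the result is g(x) = (1/2)cos x + (3/2)sin x


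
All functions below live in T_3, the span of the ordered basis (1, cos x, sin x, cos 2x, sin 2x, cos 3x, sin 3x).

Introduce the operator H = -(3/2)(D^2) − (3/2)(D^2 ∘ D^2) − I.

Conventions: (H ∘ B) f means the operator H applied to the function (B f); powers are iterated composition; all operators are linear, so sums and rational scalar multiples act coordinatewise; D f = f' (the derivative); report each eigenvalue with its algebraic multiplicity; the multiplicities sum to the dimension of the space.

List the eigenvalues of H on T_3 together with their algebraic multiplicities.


image of 1: -1
image of cos x: -cos x
image of sin x: -sin x
image of cos 2x: -19cos 2x
image of sin 2x: -19sin 2x
image of cos 3x: -109cos 3x
image of sin 3x: -109sin 3x
the matrix is diagonal; its diagonal is (-1, -1, -1, -19, -19, -109, -109)
for a triangular matrix the eigenvalues are the diagonal entries, with algebraic multiplicity their repetition count

λ = -109 (multiplicity 2), λ = -19 (multiplicity 2), λ = -1 (multiplicity 3)


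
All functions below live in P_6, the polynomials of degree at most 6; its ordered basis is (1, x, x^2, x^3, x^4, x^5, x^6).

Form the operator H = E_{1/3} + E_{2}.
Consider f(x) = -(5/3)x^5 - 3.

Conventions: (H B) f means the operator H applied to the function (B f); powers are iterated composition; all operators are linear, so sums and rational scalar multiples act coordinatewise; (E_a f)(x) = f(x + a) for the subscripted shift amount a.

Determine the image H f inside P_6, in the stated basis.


E_{1/3} f = -(5/3)x^5 - (25/9)x^4 - (50/27)x^3 - (50/81)x^2 - (25/243)x - 2192/729
E_{2} f = -(5/3)x^5 - (50/3)x^4 - (200/3)x^3 - (400/3)x^2 - (400/3)x - 169/3
(E_{1/3} + E_{2}) f = -(10/3)x^5 - (175/9)x^4 - (1850/27)x^3 - (10850/81)x^2 - (32425/243)x - 43259/729

the result is g(x) = -(10/3)x^5 - (175/9)x^4 - (1850/27)x^3 - (10850/81)x^2 - (32425/243)x - 43259/729


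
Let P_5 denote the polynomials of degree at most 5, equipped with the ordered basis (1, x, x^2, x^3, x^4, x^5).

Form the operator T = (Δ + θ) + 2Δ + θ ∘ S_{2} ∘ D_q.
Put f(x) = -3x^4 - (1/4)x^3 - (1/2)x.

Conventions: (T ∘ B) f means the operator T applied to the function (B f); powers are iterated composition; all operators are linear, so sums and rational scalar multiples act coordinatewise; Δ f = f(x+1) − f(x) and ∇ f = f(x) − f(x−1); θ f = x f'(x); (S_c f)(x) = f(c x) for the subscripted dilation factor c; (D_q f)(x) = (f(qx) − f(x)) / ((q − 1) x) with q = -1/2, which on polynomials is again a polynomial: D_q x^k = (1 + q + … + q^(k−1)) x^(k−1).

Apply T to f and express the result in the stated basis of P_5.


the image equals g(x) = -12x^4 - (327/4)x^3 - (231/4)x^2 - (155/4)x - 45/4

Δ f = -12x^3 - (75/4)x^2 - (51/4)x - 15/4
θ f = -12x^4 - (3/4)x^3 - (1/2)x
(Δ + θ) f = -12x^4 - (51/4)x^3 - (75/4)x^2 - (53/4)x - 15/4
Δ f = -12x^3 - (75/4)x^2 - (51/4)x - 15/4
(2Δ) f = -24x^3 - (75/2)x^2 - (51/2)x - 15/2
D_q f = -(15/8)x^3 - (3/16)x^2 - 1/2
S_{2} D_q f = -15x^3 - (3/4)x^2 - 1/2
θ S_{2} D_q f = -45x^3 - (3/2)x^2
((Δ + θ) + 2Δ + θ ∘ S_{2} ∘ D_q) f = -12x^4 - (327/4)x^3 - (231/4)x^2 - (155/4)x - 45/4


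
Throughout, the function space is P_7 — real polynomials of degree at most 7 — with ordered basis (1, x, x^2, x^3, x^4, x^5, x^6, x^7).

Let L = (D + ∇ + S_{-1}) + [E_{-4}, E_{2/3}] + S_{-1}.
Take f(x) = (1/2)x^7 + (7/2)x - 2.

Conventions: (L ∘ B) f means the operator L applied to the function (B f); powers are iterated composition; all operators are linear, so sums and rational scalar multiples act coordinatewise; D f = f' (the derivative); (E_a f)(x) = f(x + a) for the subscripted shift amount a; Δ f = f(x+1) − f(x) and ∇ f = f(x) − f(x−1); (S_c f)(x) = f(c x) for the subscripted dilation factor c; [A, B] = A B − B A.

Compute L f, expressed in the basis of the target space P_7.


D f = (7/2)x^6 + 7/2
∇ f = (7/2)x^6 - (21/2)x^5 + (35/2)x^4 - (35/2)x^3 + (21/2)x^2 - (7/2)x + 4
S_{-1} f = -(1/2)x^7 - (7/2)x - 2
(D + ∇ + S_{-1}) f = -(1/2)x^7 + 7x^6 - (21/2)x^5 + (35/2)x^4 - (35/2)x^3 + (21/2)x^2 - 7x + 11/2
E_{2/3} f = (1/2)x^7 + (7/3)x^6 + (14/3)x^5 + (140/27)x^4 + (280/81)x^3 + (112/81)x^2 + (5551/1458)x + 793/2187
E_{-4} E_{2/3} f = (1/2)x^7 - (35/3)x^6 + (350/3)x^5 - (17500/27)x^4 + (175000/81)x^3 - (350000/81)x^2 + (7005103/1458)x - 5029889/2187
E_{-4} f = (1/2)x^7 - 14x^6 + 168x^5 - 1120x^4 + 4480x^3 - 10752x^2 + (28679/2)x - 8208
E_{2/3} E_{-4} f = (1/2)x^7 - (35/3)x^6 + (350/3)x^5 - (17500/27)x^4 + (175000/81)x^3 - (350000/81)x^2 + (7005103/1458)x - 5029889/2187
[E_{-4}, E_{2/3}] f = 0
S_{-1} f = -(1/2)x^7 - (7/2)x - 2
((D + ∇ + S_{-1}) + [E_{-4}, E_{2/3}] + S_{-1}) f = -x^7 + 7x^6 - (21/2)x^5 + (35/2)x^4 - (35/2)x^3 + (21/2)x^2 - (21/2)x + 7/2

the result is g(x) = -x^7 + 7x^6 - (21/2)x^5 + (35/2)x^4 - (35/2)x^3 + (21/2)x^2 - (21/2)x + 7/2


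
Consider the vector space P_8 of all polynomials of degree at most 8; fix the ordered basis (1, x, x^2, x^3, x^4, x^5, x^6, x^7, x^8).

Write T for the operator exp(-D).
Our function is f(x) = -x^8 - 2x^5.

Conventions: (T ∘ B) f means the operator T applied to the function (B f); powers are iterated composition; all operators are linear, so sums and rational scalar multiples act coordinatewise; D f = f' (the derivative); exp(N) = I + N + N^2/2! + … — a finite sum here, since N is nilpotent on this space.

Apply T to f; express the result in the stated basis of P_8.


the result is g(x) = -x^8 + 8x^7 - 28x^6 + 54x^5 - 60x^4 + 36x^3 - 8x^2 - 2x + 1

order-1 term: 8x^7 + 10x^4
order-2 term: -28x^6 - 20x^3
order-3 term: 56x^5 + 20x^2
order-4 term: -70x^4 - 10x
order-5 term: 56x^3 + 2
order-6 term: -28x^2
order-7 term: 8x
order-8 term: -1
the series for exp(-D) f terminates at order 8
exp(-D) f = -x^8 + 8x^7 - 28x^6 + 54x^5 - 60x^4 + 36x^3 - 8x^2 - 2x + 1


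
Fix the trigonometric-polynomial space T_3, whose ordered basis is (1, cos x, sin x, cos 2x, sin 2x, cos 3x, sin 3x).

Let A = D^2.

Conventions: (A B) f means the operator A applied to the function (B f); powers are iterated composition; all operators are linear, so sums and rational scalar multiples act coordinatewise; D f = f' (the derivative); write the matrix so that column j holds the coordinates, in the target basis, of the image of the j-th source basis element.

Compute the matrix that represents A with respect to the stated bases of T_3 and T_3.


image of 1: 0
image of cos x: -cos x
image of sin x: -sin x
image of cos 2x: -4cos 2x
image of sin 2x: -4sin 2x
image of cos 3x: -9cos 3x
image of sin 3x: -9sin 3x
each image's coordinates form column j of the matrix

the matrix is [[0, 0, 0, 0, 0, 0, 0]; [0, -1, 0, 0, 0, 0, 0]; [0, 0, -1, 0, 0, 0, 0]; [0, 0, 0, -4, 0, 0, 0]; [0, 0, 0, 0, -4, 0, 0]; [0, 0, 0, 0, 0, -9, 0]; [0, 0, 0, 0, 0, 0, -9]] (rows listed top to bottom)


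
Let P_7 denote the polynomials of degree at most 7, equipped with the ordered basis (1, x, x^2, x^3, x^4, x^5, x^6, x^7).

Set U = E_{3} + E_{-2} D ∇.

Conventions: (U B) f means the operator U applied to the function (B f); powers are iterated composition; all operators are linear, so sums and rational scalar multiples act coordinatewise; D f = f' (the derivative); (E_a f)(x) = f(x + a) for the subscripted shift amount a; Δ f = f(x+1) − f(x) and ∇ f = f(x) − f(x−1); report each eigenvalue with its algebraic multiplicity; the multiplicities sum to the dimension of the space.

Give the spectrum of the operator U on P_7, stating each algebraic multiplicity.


image of 1: 1
image of x: x + 3
image of x^2: x^2 + 6x + 11
image of x^3: x^3 + 9x^2 + 33x + 12
image of x^4: x^4 + 12x^3 + 66x^2 + 48x + 157
image of x^5: x^5 + 15x^4 + 110x^3 + 120x^2 + 785x - 82
image of x^6: x^6 + 18x^5 + 165x^4 + 240x^3 + 2355x^2 - 492x + 1995
image of x^7: x^7 + 21x^6 + 231x^5 + 420x^4 + 5495x^3 - 1722x^2 + 13965x - 2468
the matrix is upper triangular; its diagonal is (1, 1, 1, 1, 1, 1, 1, 1)
for a triangular matrix the eigenvalues are the diagonal entries, with algebraic multiplicity their repetition count

λ = 1 (multiplicity 8)


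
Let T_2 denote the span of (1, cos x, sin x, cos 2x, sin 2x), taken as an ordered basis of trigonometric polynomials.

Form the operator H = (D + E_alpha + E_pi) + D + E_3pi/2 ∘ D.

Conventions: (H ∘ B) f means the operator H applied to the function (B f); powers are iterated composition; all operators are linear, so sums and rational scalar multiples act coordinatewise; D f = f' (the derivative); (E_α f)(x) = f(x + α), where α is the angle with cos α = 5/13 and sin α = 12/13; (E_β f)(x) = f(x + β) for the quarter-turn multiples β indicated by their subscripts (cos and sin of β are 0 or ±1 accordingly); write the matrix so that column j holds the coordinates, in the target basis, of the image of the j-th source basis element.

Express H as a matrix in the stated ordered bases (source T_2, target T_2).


image of 1: 2
image of cos x: (5/13)cos x - (38/13)sin x
image of sin x: (38/13)cos x + (5/13)sin x
image of cos 2x: (50/169)cos 2x - (458/169)sin 2x
image of sin 2x: (458/169)cos 2x + (50/169)sin 2x
each image's coordinates form column j of the matrix

the matrix is [[2, 0, 0, 0, 0]; [0, 5/13, 38/13, 0, 0]; [0, -38/13, 5/13, 0, 0]; [0, 0, 0, 50/169, 458/169]; [0, 0, 0, -458/169, 50/169]] (rows listed top to bottom)


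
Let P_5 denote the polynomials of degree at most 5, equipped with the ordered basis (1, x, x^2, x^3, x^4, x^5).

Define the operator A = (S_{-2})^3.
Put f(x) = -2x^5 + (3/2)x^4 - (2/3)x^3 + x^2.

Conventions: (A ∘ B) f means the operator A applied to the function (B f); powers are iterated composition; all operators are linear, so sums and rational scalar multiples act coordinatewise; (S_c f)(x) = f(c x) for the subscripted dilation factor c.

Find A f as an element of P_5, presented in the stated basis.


S_{-2} f = 64x^5 + 24x^4 + (16/3)x^3 + 4x^2
S_{-2} S_{-2} f = -2048x^5 + 384x^4 - (128/3)x^3 + 16x^2
S_{-2} S_{-2} S_{-2} f = 65536x^5 + 6144x^4 + (1024/3)x^3 + 64x^2

the image equals g(x) = 65536x^5 + 6144x^4 + (1024/3)x^3 + 64x^2


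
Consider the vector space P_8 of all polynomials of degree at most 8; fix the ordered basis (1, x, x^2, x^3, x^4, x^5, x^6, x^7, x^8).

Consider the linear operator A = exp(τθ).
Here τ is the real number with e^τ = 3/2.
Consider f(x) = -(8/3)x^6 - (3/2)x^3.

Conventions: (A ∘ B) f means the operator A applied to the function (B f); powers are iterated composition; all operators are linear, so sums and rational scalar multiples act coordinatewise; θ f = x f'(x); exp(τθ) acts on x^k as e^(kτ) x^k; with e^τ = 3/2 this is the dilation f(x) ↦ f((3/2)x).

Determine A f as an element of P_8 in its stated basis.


exp(τθ) x^k = e^(kτ) x^k; with e^τ = 3/2 this sends x^k to (3/2)^k x^k
x^3 ↦ 27/8 x^3
x^6 ↦ 729/64 x^6
applying this coordinatewise to f: exp(τθ) f = -(243/8)x^6 - (81/16)x^3

the result is g(x) = -(243/8)x^6 - (81/16)x^3


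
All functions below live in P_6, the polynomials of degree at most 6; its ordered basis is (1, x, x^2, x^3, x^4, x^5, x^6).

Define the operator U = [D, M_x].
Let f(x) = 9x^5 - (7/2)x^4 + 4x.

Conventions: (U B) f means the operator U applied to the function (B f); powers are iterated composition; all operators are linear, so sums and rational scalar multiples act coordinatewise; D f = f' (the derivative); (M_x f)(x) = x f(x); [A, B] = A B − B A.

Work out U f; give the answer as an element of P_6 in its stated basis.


M_x f = 9x^6 - (7/2)x^5 + 4x^2
D M_x f = 54x^5 - (35/2)x^4 + 8x
D f = 45x^4 - 14x^3 + 4
M_x D f = 45x^5 - 14x^4 + 4x
[D, M_x] f = 9x^5 - (7/2)x^4 + 4x

g(x) = 9x^5 - (7/2)x^4 + 4x


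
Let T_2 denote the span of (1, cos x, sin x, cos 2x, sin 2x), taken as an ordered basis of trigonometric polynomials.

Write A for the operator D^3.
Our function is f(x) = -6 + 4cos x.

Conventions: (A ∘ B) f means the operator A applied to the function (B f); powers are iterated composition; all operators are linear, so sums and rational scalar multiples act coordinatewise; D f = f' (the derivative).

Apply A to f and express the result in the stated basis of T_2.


D f = -4sin x
D D f = -4cos x
D D D f = 4sin x

the result is g(x) = 4sin x


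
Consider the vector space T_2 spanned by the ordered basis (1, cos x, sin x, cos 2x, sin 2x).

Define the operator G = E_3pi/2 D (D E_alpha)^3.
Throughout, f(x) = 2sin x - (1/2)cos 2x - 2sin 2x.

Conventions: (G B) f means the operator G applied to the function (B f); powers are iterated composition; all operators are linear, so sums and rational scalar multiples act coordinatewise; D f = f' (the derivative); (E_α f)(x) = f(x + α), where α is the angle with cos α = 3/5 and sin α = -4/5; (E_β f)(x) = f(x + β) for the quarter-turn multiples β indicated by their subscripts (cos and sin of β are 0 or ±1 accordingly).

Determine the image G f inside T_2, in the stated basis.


the image equals g(x) = (234/125)cos x - (88/125)sin x + (423496/15625)cos 2x + (293728/15625)sin 2x

E_alpha f = -(8/5)cos x + (6/5)sin x + (103/50)cos 2x + (2/25)sin 2x
D E_alpha f = (6/5)cos x + (8/5)sin x + (4/25)cos 2x - (103/25)sin 2x
E_alpha (D E_alpha) f = -(14/25)cos x + (48/25)sin x + (2444/625)cos 2x + (817/625)sin 2x
D E_alpha (D E_alpha) f = (48/25)cos x + (14/25)sin x + (1634/625)cos 2x - (4888/625)sin 2x
E_alpha (D E_alpha) (D E_alpha) f = (88/125)cos x + (234/125)sin x + (105874/15625)cos 2x + (73432/15625)sin 2x
D E_alpha (D E_alpha) (D E_alpha) f = (234/125)cos x - (88/125)sin x + (146864/15625)cos 2x - (211748/15625)sin 2x
D (D E_alpha)^3 f = -(88/125)cos x - (234/125)sin x - (423496/15625)cos 2x - (293728/15625)sin 2x
E_3pi/2 D (D E_alpha)^3 f = (234/125)cos x - (88/125)sin x + (423496/15625)cos 2x + (293728/15625)sin 2x


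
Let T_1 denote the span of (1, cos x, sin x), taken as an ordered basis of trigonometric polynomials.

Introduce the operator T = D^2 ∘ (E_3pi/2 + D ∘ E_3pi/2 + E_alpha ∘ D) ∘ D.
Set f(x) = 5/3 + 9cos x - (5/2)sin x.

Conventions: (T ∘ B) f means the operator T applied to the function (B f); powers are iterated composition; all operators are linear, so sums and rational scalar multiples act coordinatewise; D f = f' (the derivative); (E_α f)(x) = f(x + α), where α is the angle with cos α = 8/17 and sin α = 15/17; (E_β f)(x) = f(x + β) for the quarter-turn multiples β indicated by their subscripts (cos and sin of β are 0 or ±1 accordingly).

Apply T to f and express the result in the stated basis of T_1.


D f = -(5/2)cos x - 9sin x
E_3pi/2 D f = 9cos x - (5/2)sin x
E_3pi/2 D f = 9cos x - (5/2)sin x
D E_3pi/2 D f = -(5/2)cos x - 9sin x
D D f = -9cos x + (5/2)sin x
E_alpha D D f = -(69/34)cos x + (155/17)sin x
(E_3pi/2 + D ∘ E_3pi/2 + E_alpha ∘ D) D f = (76/17)cos x - (81/34)sin x
D (E_3pi/2 + D ∘ E_3pi/2 + E_alpha ∘ D) D f = -(81/34)cos x - (76/17)sin x
D D (E_3pi/2 + D ∘ E_3pi/2 + E_alpha ∘ D) D f = -(76/17)cos x + (81/34)sin x

the result is g(x) = -(76/17)cos x + (81/34)sin x


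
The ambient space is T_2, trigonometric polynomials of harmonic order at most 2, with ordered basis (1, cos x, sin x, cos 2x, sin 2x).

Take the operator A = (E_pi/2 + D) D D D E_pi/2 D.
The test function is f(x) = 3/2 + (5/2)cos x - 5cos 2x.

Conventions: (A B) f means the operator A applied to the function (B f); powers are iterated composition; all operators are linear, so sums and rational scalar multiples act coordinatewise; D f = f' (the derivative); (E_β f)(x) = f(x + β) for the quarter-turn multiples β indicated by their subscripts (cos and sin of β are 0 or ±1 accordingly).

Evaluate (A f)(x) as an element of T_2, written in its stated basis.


D f = -(5/2)sin x + 10sin 2x
E_pi/2 D f = -(5/2)cos x - 10sin 2x
D (E_pi/2 D) f = (5/2)sin x - 20cos 2x
D D (E_pi/2 D) f = (5/2)cos x + 40sin 2x
D D D (E_pi/2 D) f = -(5/2)sin x + 80cos 2x
E_pi/2 (D D D) (E_pi/2 D) f = -(5/2)cos x - 80cos 2x
D (D D D) (E_pi/2 D) f = -(5/2)cos x - 160sin 2x
(E_pi/2 + D) (D D D) (E_pi/2 D) f = -5cos x - 80cos 2x - 160sin 2x

the image equals g(x) = -5cos x - 80cos 2x - 160sin 2x


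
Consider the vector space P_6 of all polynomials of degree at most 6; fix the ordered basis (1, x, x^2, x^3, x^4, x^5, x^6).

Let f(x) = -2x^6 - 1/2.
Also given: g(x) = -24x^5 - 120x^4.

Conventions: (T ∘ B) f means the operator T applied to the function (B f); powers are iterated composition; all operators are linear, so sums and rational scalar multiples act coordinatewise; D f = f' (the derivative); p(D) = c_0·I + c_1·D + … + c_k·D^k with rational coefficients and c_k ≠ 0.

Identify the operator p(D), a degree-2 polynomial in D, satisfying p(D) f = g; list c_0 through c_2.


D^0 f = -2x^6 - 1/2
D^1 f = -12x^5
D^2 f = -60x^4
matching coefficients of g against c_0 f + c_1 Df + … from the top degree down determines the c_i
solution: c_0 = 0, c_1 = 2, c_2 = 2

c_0 = 0, c_1 = 2, c_2 = 2


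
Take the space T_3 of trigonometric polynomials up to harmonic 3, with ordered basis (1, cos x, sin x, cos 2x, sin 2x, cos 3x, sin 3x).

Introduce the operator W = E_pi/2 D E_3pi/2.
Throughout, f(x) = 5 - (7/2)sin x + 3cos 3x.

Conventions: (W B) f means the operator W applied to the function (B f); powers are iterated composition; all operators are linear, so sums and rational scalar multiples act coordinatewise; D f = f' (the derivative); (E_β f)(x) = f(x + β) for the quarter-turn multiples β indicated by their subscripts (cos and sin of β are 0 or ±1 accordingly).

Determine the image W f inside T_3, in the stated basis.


E_3pi/2 f = 5 + (7/2)cos x - 3sin 3x
D E_3pi/2 f = -(7/2)sin x - 9cos 3x
E_pi/2 D E_3pi/2 f = -(7/2)cos x - 9sin 3x

g(x) = -(7/2)cos x - 9sin 3x


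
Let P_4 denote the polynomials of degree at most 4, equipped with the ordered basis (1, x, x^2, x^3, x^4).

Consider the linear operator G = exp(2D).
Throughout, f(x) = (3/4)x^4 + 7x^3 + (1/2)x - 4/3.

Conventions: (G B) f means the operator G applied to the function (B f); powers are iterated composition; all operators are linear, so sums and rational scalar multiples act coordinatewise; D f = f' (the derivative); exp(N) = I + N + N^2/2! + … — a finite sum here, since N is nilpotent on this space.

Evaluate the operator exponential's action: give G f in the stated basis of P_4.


the image equals g(x) = (3/4)x^4 + 13x^3 + 60x^2 + (217/2)x + 203/3

order-1 term: 6x^3 + 42x^2 + 1
order-2 term: 18x^2 + 84x
order-3 term: 24x + 56
order-4 term: 12
the series for exp(2D) f terminates at order 4
exp(2D) f = (3/4)x^4 + 13x^3 + 60x^2 + (217/2)x + 203/3


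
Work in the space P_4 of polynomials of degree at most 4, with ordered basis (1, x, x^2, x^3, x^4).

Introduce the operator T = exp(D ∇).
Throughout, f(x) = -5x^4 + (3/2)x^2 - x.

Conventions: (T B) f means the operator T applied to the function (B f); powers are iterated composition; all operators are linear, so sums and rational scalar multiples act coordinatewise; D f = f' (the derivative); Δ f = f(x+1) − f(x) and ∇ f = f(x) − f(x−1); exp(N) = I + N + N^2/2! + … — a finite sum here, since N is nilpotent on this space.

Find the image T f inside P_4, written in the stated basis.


g(x) = -5x^4 - (117/2)x^2 + 59x - 77

order-1 term: -60x^2 + 60x - 17
order-2 term: -60
the series for exp(D ∇) f terminates at order 2
exp(D ∇) f = -5x^4 - (117/2)x^2 + 59x - 77


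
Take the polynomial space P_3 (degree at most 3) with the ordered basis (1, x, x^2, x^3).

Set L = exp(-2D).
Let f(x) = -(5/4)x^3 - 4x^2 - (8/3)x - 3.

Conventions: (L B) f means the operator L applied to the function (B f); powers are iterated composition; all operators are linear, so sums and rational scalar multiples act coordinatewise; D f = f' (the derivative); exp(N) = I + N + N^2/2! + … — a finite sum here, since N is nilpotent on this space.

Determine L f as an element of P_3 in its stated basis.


the image equals g(x) = -(5/4)x^3 + (7/2)x^2 - (5/3)x - 11/3

order-1 term: (15/2)x^2 + 16x + 16/3
order-2 term: -15x - 16
order-3 term: 10
the series for exp(-2D) f terminates at order 3
exp(-2D) f = -(5/4)x^3 + (7/2)x^2 - (5/3)x - 11/3


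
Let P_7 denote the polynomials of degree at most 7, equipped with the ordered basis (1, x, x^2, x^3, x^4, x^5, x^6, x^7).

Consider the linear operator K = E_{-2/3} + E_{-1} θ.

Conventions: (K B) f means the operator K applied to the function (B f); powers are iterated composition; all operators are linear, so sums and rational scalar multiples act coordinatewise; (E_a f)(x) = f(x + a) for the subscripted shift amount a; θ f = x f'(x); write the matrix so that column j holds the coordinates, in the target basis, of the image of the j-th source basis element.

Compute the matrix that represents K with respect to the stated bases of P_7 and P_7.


image of 1: 1
image of x: 2x - 5/3
image of x^2: 3x^2 - (16/3)x + 22/9
image of x^3: 4x^3 - 11x^2 + (31/3)x - 89/27
image of x^4: 5x^4 - (56/3)x^3 + (80/3)x^2 - (464/27)x + 340/81
image of x^5: 6x^5 - (85/3)x^4 + (490/9)x^3 - (1430/27)x^2 + (2105/81)x - 1247/243
image of x^6: 7x^6 - 40x^5 + (290/3)x^4 - (3400/27)x^3 + (2510/27)x^2 - (2980/81)x + 4438/729
image of x^7: 8x^7 - (161/3)x^6 + (469/3)x^5 - (6895/27)x^4 + (20405/81)x^3 - (12131/81)x^2 + (36169/729)x - 15437/2187
each image's coordinates form column j of the matrix

the matrix is [[1, -5/3, 22/9, -89/27, 340/81, -1247/243, 4438/729, -15437/2187]; [0, 2, -16/3, 31/3, -464/27, 2105/81, -2980/81, 36169/729]; [0, 0, 3, -11, 80/3, -1430/27, 2510/27, -12131/81]; [0, 0, 0, 4, -56/3, 490/9, -3400/27, 20405/81]; [0, 0, 0, 0, 5, -85/3, 290/3, -6895/27]; [0, 0, 0, 0, 0, 6, -40, 469/3]; [0, 0, 0, 0, 0, 0, 7, -161/3]; [0, 0, 0, 0, 0, 0, 0, 8]] (rows listed top to bottom)


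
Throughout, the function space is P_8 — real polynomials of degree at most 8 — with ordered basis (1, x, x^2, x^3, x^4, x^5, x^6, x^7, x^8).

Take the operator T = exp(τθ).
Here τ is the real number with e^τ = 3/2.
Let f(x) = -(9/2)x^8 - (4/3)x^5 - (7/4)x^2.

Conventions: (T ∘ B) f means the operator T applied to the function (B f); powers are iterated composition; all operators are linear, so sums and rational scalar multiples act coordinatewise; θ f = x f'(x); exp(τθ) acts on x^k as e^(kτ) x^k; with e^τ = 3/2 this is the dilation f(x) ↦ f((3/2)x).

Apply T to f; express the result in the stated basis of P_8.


exp(τθ) x^k = e^(kτ) x^k; with e^τ = 3/2 this sends x^k to (3/2)^k x^k
x^2 ↦ 9/4 x^2
x^5 ↦ 243/32 x^5
x^8 ↦ 6561/256 x^8
applying this coordinatewise to f: exp(τθ) f = -(59049/512)x^8 - (81/8)x^5 - (63/16)x^2

the image equals g(x) = -(59049/512)x^8 - (81/8)x^5 - (63/16)x^2


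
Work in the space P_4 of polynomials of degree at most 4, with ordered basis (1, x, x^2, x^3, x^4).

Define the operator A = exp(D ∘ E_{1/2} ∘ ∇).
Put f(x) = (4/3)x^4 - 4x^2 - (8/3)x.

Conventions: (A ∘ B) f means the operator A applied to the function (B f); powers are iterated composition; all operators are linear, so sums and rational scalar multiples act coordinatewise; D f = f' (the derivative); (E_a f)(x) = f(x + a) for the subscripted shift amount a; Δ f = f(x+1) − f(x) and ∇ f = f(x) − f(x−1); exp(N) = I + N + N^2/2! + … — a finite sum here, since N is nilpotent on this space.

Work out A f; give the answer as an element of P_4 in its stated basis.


the result is g(x) = (4/3)x^4 + 12x^2 - (8/3)x + 28/3

order-1 term: 16x^2 - 20/3
order-2 term: 16
the series for exp(D ∘ E_{1/2} ∘ ∇) f terminates at order 2
exp(D ∘ E_{1/2} ∘ ∇) f = (4/3)x^4 + 12x^2 - (8/3)x + 28/3


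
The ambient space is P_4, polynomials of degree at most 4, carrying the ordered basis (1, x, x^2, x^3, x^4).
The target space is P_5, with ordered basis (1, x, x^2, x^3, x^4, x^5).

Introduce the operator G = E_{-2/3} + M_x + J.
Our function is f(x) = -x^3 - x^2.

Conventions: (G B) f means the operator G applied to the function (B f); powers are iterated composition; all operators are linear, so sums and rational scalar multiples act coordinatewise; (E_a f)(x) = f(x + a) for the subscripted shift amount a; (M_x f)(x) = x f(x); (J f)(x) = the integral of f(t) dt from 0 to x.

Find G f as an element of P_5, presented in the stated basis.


the result is g(x) = -(5/4)x^4 - (7/3)x^3 + x^2 - 4/27

E_{-2/3} f = -x^3 + x^2 - 4/27
M_x f = -x^4 - x^3
J f = -(1/4)x^4 - (1/3)x^3
(E_{-2/3} + M_x + J) f = -(5/4)x^4 - (7/3)x^3 + x^2 - 4/27


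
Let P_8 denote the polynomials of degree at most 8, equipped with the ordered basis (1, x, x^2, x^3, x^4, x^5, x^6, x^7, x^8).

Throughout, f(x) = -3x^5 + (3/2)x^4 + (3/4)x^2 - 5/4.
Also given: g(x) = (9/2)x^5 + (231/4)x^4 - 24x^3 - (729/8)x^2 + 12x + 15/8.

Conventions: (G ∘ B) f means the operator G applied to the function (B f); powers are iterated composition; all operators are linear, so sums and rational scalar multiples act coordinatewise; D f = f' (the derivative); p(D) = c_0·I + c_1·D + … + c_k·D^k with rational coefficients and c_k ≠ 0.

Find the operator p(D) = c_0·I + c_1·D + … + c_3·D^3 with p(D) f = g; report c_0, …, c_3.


p(D) = -(3/2)·I − 4·D + (1/2)·D^3, i.e. c_0 = -3/2, c_1 = -4, c_2 = 0, c_3 = 1/2

D^0 f = -3x^5 + (3/2)x^4 + (3/4)x^2 - 5/4
D^1 f = -15x^4 + 6x^3 + (3/2)x
D^2 f = -60x^3 + 18x^2 + 3/2
D^3 f = -180x^2 + 36x
matching coefficients of g against c_0 f + c_1 Df + … from the top degree down determines the c_i
solution: c_0 = -3/2, c_1 = -4, c_2 = 0, c_3 = 1/2


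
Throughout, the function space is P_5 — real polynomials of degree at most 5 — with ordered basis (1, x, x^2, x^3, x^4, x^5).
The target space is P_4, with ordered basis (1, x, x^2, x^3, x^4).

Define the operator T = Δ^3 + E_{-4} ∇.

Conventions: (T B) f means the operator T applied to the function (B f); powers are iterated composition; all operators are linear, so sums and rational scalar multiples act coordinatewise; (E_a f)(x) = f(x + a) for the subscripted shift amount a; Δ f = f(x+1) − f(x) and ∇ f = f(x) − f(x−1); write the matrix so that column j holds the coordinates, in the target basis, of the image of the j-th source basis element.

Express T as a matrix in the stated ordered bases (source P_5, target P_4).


the matrix is [[0, 1, -9, 67, -333, 2251]; [0, 0, 2, -27, 268, -1665]; [0, 0, 0, 3, -54, 670]; [0, 0, 0, 0, 4, -90]; [0, 0, 0, 0, 0, 5]] (rows listed top to bottom)

image of 1: 0
image of x: 1
image of x^2: 2x - 9
image of x^3: 3x^2 - 27x + 67
image of x^4: 4x^3 - 54x^2 + 268x - 333
image of x^5: 5x^4 - 90x^3 + 670x^2 - 1665x + 2251
each image's coordinates form column j of the matrix


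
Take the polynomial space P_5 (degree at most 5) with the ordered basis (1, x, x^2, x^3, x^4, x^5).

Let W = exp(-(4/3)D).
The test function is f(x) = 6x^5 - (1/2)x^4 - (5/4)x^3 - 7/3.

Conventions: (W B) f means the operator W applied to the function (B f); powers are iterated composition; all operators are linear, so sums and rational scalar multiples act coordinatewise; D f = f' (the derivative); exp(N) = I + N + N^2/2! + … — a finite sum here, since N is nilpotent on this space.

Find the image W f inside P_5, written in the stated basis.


order-1 term: -40x^4 + (8/3)x^3 + 5x^2
order-2 term: (320/3)x^3 - (16/3)x^2 - (20/3)x
order-3 term: -(1280/9)x^2 + (128/27)x + 80/27
order-4 term: (2560/27)x - 128/81
order-5 term: -2048/81
the series for exp(-(4/3)D) f terminates at order 5
exp(-(4/3)D) f = 6x^5 - (81/2)x^4 + (1297/12)x^3 - (1283/9)x^2 + (836/9)x - 2125/81

g(x) = 6x^5 - (81/2)x^4 + (1297/12)x^3 - (1283/9)x^2 + (836/9)x - 2125/81


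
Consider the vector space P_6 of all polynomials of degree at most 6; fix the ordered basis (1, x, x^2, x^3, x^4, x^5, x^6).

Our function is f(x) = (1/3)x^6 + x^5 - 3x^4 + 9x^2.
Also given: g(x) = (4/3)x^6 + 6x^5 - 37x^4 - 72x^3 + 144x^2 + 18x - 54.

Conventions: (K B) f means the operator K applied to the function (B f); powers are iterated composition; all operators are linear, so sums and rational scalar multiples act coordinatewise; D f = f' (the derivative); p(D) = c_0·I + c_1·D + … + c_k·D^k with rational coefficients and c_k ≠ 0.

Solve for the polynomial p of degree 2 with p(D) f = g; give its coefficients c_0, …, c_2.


p(D) = 4·I + D − 3·D^2, i.e. c_0 = 4, c_1 = 1, c_2 = -3

D^0 f = (1/3)x^6 + x^5 - 3x^4 + 9x^2
D^1 f = 2x^5 + 5x^4 - 12x^3 + 18x
D^2 f = 10x^4 + 20x^3 - 36x^2 + 18
matching coefficients of g against c_0 f + c_1 Df + … from the top degree down determines the c_i
solution: c_0 = 4, c_1 = 1, c_2 = -3
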